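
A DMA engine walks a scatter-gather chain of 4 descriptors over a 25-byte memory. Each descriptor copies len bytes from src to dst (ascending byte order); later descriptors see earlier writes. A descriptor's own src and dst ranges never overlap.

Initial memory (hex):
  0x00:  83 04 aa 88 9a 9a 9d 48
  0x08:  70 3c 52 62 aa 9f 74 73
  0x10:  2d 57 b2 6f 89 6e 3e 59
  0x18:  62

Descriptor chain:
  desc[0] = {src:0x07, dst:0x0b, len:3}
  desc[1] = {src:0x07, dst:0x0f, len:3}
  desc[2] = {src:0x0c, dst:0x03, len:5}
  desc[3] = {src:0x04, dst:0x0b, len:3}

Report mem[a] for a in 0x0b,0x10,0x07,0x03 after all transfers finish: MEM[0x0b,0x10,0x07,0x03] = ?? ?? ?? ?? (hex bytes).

D0: mem[0x0b..0x0d] <- [48 70 3c]
D1: mem[0x0f..0x11] <- [48 70 3c]
D2: mem[0x03..0x07] <- [70 3c 74 48 70]
D3: mem[0x0b..0x0d] <- [3c 74 48]
query mem[0x0b]=0x3c, mem[0x10]=0x70, mem[0x07]=0x70, mem[0x03]=0x70

MEM[0x0b,0x10,0x07,0x03] = 3c 70 70 70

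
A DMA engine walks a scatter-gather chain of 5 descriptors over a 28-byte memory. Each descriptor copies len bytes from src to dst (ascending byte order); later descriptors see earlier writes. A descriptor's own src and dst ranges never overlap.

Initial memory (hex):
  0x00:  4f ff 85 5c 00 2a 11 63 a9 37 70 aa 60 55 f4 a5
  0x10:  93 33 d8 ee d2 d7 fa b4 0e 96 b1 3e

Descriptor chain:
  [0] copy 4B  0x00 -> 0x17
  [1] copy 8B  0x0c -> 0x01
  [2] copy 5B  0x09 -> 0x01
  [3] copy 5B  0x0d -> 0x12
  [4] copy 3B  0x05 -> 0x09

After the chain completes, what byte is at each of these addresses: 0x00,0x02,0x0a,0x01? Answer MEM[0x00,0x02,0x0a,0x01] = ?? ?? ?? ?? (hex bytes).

MEM[0x00,0x02,0x0a,0x01] = 4f 70 33 37

  after D0: wrote 4B at 0x17 = 4fff855c
  after D1: wrote 8B at 0x01 = 6055f4a59333d8ee
  after D2: wrote 5B at 0x01 = 3770aa6055
  after D3: wrote 5B at 0x12 = 55f4a59333
  after D4: wrote 3B at 0x09 = 5533d8
query mem[0x00]=0x4f, mem[0x02]=0x70, mem[0x0a]=0x33, mem[0x01]=0x37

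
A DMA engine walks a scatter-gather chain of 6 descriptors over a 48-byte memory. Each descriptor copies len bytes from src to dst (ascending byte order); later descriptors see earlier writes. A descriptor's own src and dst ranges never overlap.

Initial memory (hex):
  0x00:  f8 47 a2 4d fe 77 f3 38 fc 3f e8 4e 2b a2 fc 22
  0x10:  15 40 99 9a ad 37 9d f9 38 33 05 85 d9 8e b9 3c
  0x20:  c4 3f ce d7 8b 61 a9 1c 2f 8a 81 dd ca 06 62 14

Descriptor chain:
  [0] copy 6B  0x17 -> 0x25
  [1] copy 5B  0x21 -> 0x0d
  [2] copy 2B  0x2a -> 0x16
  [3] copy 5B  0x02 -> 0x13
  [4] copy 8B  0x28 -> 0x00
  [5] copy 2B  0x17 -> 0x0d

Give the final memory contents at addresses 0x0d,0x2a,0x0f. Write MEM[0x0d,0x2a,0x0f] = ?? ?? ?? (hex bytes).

#0 dst[0x25+6] := {0xf9,0x38,0x33,0x05,0x85,0xd9}
#1 dst[0x0d+5] := {0x3f,0xce,0xd7,0x8b,0xf9}
#2 dst[0x16+2] := {0xd9,0xdd}
#3 dst[0x13+5] := {0xa2,0x4d,0xfe,0x77,0xf3}
#4 dst[0x00+8] := {0x05,0x85,0xd9,0xdd,0xca,0x06,0x62,0x14}
#5 dst[0x0d+2] := {0xf3,0x38}
query mem[0x0d]=0xf3, mem[0x2a]=0xd9, mem[0x0f]=0xd7

MEM[0x0d,0x2a,0x0f] = f3 d9 d7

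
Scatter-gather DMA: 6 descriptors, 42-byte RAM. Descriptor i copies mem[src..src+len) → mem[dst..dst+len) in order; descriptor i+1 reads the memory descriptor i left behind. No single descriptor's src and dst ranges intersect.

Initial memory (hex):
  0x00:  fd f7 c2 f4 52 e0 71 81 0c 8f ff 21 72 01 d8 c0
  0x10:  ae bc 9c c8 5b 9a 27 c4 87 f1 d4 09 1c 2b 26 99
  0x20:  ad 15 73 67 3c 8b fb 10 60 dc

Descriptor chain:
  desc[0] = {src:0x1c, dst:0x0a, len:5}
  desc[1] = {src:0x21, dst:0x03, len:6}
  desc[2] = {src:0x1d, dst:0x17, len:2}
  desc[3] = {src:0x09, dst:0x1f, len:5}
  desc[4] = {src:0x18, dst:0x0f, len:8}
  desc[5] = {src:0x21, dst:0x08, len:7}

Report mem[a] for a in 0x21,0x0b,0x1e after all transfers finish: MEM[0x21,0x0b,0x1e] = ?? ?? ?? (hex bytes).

MEM[0x21,0x0b,0x1e] = 2b 3c 26

#0 dst[0x0a+5] := {0x1c,0x2b,0x26,0x99,0xad}
#1 dst[0x03+6] := {0x15,0x73,0x67,0x3c,0x8b,0xfb}
#2 dst[0x17+2] := {0x2b,0x26}
#3 dst[0x1f+5] := {0x8f,0x1c,0x2b,0x26,0x99}
#4 dst[0x0f+8] := {0x26,0xf1,0xd4,0x09,0x1c,0x2b,0x26,0x8f}
#5 dst[0x08+7] := {0x2b,0x26,0x99,0x3c,0x8b,0xfb,0x10}
query mem[0x21]=0x2b, mem[0x0b]=0x3c, mem[0x1e]=0x26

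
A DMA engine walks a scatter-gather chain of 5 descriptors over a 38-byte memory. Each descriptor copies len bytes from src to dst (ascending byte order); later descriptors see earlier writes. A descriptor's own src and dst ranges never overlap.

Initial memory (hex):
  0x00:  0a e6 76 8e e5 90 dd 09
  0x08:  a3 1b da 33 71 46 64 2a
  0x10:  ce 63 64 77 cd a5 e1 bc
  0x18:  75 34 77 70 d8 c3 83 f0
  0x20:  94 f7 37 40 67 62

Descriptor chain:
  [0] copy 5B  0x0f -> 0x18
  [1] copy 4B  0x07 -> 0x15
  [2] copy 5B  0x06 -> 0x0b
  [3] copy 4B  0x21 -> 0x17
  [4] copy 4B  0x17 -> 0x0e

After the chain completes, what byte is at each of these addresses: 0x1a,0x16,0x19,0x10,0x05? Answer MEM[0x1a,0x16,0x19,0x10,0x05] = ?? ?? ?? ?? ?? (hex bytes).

[0] 0x0f->0x18 len=5 : 2a ce 63 64 77
[1] 0x07->0x15 len=4 : 09 a3 1b da
[2] 0x06->0x0b len=5 : dd 09 a3 1b da
[3] 0x21->0x17 len=4 : f7 37 40 67
[4] 0x17->0x0e len=4 : f7 37 40 67
query mem[0x1a]=0x67, mem[0x16]=0xa3, mem[0x19]=0x40, mem[0x10]=0x40, mem[0x05]=0x90

MEM[0x1a,0x16,0x19,0x10,0x05] = 67 a3 40 40 90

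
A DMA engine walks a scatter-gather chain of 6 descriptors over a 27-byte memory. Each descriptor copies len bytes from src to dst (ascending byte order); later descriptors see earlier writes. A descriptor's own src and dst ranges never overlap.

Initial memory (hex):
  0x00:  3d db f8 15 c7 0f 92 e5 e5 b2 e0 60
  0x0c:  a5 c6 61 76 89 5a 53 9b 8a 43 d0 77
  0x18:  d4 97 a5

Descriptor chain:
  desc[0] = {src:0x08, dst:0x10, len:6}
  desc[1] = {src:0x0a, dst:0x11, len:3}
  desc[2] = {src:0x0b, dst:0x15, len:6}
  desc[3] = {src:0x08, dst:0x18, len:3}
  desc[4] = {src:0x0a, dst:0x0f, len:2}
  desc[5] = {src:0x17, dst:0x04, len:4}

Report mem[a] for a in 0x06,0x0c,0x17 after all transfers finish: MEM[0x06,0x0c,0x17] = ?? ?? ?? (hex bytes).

MEM[0x06,0x0c,0x17] = b2 a5 c6

#0 dst[0x10+6] := {0xe5,0xb2,0xe0,0x60,0xa5,0xc6}
#1 dst[0x11+3] := {0xe0,0x60,0xa5}
#2 dst[0x15+6] := {0x60,0xa5,0xc6,0x61,0x76,0xe5}
#3 dst[0x18+3] := {0xe5,0xb2,0xe0}
#4 dst[0x0f+2] := {0xe0,0x60}
#5 dst[0x04+4] := {0xc6,0xe5,0xb2,0xe0}
query mem[0x06]=0xb2, mem[0x0c]=0xa5, mem[0x17]=0xc6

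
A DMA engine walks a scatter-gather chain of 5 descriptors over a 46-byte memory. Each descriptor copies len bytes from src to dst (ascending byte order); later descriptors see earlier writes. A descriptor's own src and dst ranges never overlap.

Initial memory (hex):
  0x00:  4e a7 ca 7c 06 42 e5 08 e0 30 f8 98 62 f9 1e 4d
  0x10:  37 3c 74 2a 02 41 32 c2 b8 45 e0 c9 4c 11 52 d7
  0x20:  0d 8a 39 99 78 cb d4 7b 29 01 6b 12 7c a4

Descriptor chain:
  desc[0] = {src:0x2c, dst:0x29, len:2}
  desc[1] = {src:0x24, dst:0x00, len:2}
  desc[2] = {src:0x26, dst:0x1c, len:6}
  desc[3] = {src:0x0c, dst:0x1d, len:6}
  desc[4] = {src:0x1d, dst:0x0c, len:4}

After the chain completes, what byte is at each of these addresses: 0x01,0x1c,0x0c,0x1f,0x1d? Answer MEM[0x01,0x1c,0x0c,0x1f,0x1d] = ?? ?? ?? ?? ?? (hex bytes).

MEM[0x01,0x1c,0x0c,0x1f,0x1d] = cb d4 62 1e 62

  after D0: wrote 2B at 0x29 = 7ca4
  after D1: wrote 2B at 0x00 = 78cb
  after D2: wrote 6B at 0x1c = d47b297ca412
  after D3: wrote 6B at 0x1d = 62f91e4d373c
  after D4: wrote 4B at 0x0c = 62f91e4d
query mem[0x01]=0xcb, mem[0x1c]=0xd4, mem[0x0c]=0x62, mem[0x1f]=0x1e, mem[0x1d]=0x62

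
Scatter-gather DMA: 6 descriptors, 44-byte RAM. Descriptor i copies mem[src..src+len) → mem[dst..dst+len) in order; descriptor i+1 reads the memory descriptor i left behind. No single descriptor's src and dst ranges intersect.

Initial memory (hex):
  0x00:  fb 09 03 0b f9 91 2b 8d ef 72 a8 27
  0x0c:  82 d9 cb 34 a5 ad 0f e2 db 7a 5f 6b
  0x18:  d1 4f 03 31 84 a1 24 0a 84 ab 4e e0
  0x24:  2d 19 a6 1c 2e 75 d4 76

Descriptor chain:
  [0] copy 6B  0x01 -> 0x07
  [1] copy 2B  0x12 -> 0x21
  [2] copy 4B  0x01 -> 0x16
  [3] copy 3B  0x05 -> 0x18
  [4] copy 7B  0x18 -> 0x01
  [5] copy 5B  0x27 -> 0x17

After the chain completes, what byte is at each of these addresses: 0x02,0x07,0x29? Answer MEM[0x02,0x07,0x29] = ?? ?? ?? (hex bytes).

#0 dst[0x07+6] := {0x09,0x03,0x0b,0xf9,0x91,0x2b}
#1 dst[0x21+2] := {0x0f,0xe2}
#2 dst[0x16+4] := {0x09,0x03,0x0b,0xf9}
#3 dst[0x18+3] := {0x91,0x2b,0x09}
#4 dst[0x01+7] := {0x91,0x2b,0x09,0x31,0x84,0xa1,0x24}
#5 dst[0x17+5] := {0x1c,0x2e,0x75,0xd4,0x76}
query mem[0x02]=0x2b, mem[0x07]=0x24, mem[0x29]=0x75

MEM[0x02,0x07,0x29] = 2b 24 75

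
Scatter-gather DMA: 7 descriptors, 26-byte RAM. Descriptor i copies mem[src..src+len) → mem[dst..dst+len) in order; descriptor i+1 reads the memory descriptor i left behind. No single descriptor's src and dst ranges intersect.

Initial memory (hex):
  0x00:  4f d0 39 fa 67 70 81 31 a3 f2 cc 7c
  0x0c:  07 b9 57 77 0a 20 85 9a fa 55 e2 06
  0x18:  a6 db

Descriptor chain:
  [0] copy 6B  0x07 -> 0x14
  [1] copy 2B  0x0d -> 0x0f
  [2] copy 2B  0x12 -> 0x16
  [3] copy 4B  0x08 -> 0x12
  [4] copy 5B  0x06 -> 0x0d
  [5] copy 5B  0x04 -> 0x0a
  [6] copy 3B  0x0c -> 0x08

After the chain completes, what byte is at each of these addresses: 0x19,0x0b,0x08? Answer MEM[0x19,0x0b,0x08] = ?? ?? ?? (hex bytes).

MEM[0x19,0x0b,0x08] = 07 70 81

#0 dst[0x14+6] := {0x31,0xa3,0xf2,0xcc,0x7c,0x07}
#1 dst[0x0f+2] := {0xb9,0x57}
#2 dst[0x16+2] := {0x85,0x9a}
#3 dst[0x12+4] := {0xa3,0xf2,0xcc,0x7c}
#4 dst[0x0d+5] := {0x81,0x31,0xa3,0xf2,0xcc}
#5 dst[0x0a+5] := {0x67,0x70,0x81,0x31,0xa3}
#6 dst[0x08+3] := {0x81,0x31,0xa3}
query mem[0x19]=0x07, mem[0x0b]=0x70, mem[0x08]=0x81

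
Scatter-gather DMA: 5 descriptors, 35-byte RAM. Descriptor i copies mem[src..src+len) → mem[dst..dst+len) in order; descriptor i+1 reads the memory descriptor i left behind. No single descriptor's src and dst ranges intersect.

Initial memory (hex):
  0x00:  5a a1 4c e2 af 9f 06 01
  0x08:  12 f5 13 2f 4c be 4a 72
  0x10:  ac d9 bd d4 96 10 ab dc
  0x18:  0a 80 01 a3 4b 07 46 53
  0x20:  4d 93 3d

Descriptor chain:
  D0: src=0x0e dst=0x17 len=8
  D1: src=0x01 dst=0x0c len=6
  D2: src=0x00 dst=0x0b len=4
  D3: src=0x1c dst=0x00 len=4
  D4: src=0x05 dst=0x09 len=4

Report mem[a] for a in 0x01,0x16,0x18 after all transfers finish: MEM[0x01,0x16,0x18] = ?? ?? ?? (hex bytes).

MEM[0x01,0x16,0x18] = 96 ab 72

#0 dst[0x17+8] := {0x4a,0x72,0xac,0xd9,0xbd,0xd4,0x96,0x10}
#1 dst[0x0c+6] := {0xa1,0x4c,0xe2,0xaf,0x9f,0x06}
#2 dst[0x0b+4] := {0x5a,0xa1,0x4c,0xe2}
#3 dst[0x00+4] := {0xd4,0x96,0x10,0x53}
#4 dst[0x09+4] := {0x9f,0x06,0x01,0x12}
query mem[0x01]=0x96, mem[0x16]=0xab, mem[0x18]=0x72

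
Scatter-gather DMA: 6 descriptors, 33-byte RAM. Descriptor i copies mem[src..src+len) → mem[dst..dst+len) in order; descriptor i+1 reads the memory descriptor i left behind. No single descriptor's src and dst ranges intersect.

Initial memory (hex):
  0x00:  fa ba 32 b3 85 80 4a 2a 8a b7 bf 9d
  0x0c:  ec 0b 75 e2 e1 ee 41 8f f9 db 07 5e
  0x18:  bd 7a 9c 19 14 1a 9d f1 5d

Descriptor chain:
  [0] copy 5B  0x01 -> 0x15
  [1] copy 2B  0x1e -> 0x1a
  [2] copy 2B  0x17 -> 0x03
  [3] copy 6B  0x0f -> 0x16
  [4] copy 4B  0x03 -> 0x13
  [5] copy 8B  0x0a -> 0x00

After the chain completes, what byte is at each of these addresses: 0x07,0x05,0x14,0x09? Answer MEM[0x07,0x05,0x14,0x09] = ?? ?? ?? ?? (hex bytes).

MEM[0x07,0x05,0x14,0x09] = ee e2 85 b7

  after D0: wrote 5B at 0x15 = ba32b38580
  after D1: wrote 2B at 0x1a = 9df1
  after D2: wrote 2B at 0x03 = b385
  after D3: wrote 6B at 0x16 = e2e1ee418ff9
  after D4: wrote 4B at 0x13 = b385804a
  after D5: wrote 8B at 0x00 = bf9dec0b75e2e1ee
query mem[0x07]=0xee, mem[0x05]=0xe2, mem[0x14]=0x85, mem[0x09]=0xb7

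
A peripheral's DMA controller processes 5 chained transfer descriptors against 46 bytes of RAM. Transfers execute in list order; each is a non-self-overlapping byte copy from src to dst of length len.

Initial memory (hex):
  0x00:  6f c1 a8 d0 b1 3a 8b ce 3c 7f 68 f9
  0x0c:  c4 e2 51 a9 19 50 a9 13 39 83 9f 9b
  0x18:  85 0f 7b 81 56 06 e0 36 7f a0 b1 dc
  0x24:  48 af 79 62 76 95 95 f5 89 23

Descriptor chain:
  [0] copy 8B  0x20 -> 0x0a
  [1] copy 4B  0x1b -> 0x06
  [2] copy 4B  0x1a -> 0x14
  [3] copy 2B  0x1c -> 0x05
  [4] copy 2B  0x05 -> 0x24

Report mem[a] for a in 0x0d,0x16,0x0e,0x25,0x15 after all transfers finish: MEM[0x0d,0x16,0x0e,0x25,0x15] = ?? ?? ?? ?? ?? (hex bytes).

  after D0: wrote 8B at 0x0a = 7fa0b1dc48af7962
  after D1: wrote 4B at 0x06 = 815606e0
  after D2: wrote 4B at 0x14 = 7b815606
  after D3: wrote 2B at 0x05 = 5606
  after D4: wrote 2B at 0x24 = 5606
query mem[0x0d]=0xdc, mem[0x16]=0x56, mem[0x0e]=0x48, mem[0x25]=0x06, mem[0x15]=0x81

MEM[0x0d,0x16,0x0e,0x25,0x15] = dc 56 48 06 81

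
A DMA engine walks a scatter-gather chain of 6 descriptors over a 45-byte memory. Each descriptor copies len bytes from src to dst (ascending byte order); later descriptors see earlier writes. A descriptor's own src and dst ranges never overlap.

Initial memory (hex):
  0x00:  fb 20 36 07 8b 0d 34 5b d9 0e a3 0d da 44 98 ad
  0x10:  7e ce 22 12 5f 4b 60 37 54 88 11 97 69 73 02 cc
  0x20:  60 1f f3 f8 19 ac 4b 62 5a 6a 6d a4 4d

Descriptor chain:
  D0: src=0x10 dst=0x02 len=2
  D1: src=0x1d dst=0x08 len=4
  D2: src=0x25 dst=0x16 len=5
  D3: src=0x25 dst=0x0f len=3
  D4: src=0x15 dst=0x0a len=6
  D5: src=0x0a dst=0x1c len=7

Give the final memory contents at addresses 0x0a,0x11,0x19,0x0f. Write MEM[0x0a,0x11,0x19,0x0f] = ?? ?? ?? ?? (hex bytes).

MEM[0x0a,0x11,0x19,0x0f] = 4b 62 5a 6a

[0] 0x10->0x02 len=2 : 7e ce
[1] 0x1d->0x08 len=4 : 73 02 cc 60
[2] 0x25->0x16 len=5 : ac 4b 62 5a 6a
[3] 0x25->0x0f len=3 : ac 4b 62
[4] 0x15->0x0a len=6 : 4b ac 4b 62 5a 6a
[5] 0x0a->0x1c len=7 : 4b ac 4b 62 5a 6a 4b
query mem[0x0a]=0x4b, mem[0x11]=0x62, mem[0x19]=0x5a, mem[0x0f]=0x6a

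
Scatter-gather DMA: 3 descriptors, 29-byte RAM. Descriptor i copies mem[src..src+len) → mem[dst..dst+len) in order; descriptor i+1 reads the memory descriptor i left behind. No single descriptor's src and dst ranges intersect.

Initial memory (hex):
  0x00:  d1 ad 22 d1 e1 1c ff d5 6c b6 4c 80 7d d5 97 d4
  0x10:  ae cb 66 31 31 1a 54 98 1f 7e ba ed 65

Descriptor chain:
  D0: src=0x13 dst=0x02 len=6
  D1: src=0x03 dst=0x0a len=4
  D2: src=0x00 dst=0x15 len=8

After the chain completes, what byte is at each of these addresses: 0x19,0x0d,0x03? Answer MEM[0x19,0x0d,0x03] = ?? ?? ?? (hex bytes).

MEM[0x19,0x0d,0x03] = 1a 98 31

#0 dst[0x02+6] := {0x31,0x31,0x1a,0x54,0x98,0x1f}
#1 dst[0x0a+4] := {0x31,0x1a,0x54,0x98}
#2 dst[0x15+8] := {0xd1,0xad,0x31,0x31,0x1a,0x54,0x98,0x1f}
query mem[0x19]=0x1a, mem[0x0d]=0x98, mem[0x03]=0x31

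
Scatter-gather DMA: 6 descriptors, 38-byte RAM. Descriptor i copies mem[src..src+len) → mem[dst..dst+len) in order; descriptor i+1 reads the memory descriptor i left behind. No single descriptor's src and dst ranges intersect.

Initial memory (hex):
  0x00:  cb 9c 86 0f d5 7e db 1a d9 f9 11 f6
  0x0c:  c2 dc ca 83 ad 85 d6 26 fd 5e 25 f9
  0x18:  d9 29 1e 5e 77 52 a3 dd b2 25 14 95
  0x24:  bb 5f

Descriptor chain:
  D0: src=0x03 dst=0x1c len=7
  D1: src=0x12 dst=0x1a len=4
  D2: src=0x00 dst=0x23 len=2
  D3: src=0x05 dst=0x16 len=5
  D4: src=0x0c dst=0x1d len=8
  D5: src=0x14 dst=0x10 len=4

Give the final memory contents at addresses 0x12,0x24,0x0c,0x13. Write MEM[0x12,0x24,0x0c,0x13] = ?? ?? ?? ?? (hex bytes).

MEM[0x12,0x24,0x0c,0x13] = 7e 26 c2 db

[0] 0x03->0x1c len=7 : 0f d5 7e db 1a d9 f9
[1] 0x12->0x1a len=4 : d6 26 fd 5e
[2] 0x00->0x23 len=2 : cb 9c
[3] 0x05->0x16 len=5 : 7e db 1a d9 f9
[4] 0x0c->0x1d len=8 : c2 dc ca 83 ad 85 d6 26
[5] 0x14->0x10 len=4 : fd 5e 7e db
query mem[0x12]=0x7e, mem[0x24]=0x26, mem[0x0c]=0xc2, mem[0x13]=0xdb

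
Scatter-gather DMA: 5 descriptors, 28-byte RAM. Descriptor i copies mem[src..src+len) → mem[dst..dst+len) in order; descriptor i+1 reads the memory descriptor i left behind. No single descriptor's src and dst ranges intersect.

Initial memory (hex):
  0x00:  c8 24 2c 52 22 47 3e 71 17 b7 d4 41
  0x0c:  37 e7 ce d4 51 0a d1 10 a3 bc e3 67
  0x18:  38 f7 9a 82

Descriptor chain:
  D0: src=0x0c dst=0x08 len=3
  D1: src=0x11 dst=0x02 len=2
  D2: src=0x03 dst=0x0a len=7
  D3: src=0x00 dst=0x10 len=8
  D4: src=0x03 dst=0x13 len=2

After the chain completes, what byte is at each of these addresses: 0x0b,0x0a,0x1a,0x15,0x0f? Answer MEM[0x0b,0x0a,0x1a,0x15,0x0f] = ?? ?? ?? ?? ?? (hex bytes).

#0 dst[0x08+3] := {0x37,0xe7,0xce}
#1 dst[0x02+2] := {0x0a,0xd1}
#2 dst[0x0a+7] := {0xd1,0x22,0x47,0x3e,0x71,0x37,0xe7}
#3 dst[0x10+8] := {0xc8,0x24,0x0a,0xd1,0x22,0x47,0x3e,0x71}
#4 dst[0x13+2] := {0xd1,0x22}
query mem[0x0b]=0x22, mem[0x0a]=0xd1, mem[0x1a]=0x9a, mem[0x15]=0x47, mem[0x0f]=0x37

MEM[0x0b,0x0a,0x1a,0x15,0x0f] = 22 d1 9a 47 37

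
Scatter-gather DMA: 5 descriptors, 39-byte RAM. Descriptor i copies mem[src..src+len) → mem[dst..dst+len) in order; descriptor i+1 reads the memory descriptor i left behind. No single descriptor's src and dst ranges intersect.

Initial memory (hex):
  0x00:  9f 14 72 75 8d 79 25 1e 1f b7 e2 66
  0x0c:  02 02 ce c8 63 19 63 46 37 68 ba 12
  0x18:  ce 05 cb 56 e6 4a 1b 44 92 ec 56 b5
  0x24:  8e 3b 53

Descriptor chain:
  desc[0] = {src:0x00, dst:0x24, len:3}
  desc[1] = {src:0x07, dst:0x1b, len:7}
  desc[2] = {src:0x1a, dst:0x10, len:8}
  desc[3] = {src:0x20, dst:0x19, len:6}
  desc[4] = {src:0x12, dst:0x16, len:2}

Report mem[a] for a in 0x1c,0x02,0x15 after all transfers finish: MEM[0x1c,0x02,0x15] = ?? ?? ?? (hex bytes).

[0] 0x00->0x24 len=3 : 9f 14 72
[1] 0x07->0x1b len=7 : 1e 1f b7 e2 66 02 02
[2] 0x1a->0x10 len=8 : cb 1e 1f b7 e2 66 02 02
[3] 0x20->0x19 len=6 : 02 02 56 b5 9f 14
[4] 0x12->0x16 len=2 : 1f b7
query mem[0x1c]=0xb5, mem[0x02]=0x72, mem[0x15]=0x66

MEM[0x1c,0x02,0x15] = b5 72 66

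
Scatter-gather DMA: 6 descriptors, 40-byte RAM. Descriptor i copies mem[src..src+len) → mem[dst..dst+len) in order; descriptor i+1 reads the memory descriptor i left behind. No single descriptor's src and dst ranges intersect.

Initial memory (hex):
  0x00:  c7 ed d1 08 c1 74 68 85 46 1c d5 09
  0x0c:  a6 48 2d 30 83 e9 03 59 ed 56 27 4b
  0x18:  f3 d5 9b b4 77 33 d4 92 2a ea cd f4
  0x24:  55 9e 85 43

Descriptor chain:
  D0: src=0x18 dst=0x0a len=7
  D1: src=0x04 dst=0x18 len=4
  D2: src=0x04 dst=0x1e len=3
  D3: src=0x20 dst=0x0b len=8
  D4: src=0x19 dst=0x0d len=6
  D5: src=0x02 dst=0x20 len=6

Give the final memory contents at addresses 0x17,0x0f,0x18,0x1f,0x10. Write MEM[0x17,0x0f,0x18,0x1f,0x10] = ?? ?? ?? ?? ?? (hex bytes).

MEM[0x17,0x0f,0x18,0x1f,0x10] = 4b 85 c1 74 77

[0] 0x18->0x0a len=7 : f3 d5 9b b4 77 33 d4
[1] 0x04->0x18 len=4 : c1 74 68 85
[2] 0x04->0x1e len=3 : c1 74 68
[3] 0x20->0x0b len=8 : 68 ea cd f4 55 9e 85 43
[4] 0x19->0x0d len=6 : 74 68 85 77 33 c1
[5] 0x02->0x20 len=6 : d1 08 c1 74 68 85
query mem[0x17]=0x4b, mem[0x0f]=0x85, mem[0x18]=0xc1, mem[0x1f]=0x74, mem[0x10]=0x77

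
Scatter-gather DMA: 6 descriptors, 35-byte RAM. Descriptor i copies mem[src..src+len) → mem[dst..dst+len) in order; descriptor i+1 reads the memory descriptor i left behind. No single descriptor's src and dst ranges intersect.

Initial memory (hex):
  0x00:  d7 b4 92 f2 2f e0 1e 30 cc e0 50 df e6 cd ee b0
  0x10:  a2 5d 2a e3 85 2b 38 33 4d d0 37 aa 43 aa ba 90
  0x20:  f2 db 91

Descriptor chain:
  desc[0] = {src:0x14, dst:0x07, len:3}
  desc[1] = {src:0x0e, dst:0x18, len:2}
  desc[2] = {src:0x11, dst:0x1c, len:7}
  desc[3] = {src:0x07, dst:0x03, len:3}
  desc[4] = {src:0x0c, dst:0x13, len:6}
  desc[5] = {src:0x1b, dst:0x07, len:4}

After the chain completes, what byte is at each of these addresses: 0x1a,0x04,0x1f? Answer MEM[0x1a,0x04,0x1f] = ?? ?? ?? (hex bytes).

#0 dst[0x07+3] := {0x85,0x2b,0x38}
#1 dst[0x18+2] := {0xee,0xb0}
#2 dst[0x1c+7] := {0x5d,0x2a,0xe3,0x85,0x2b,0x38,0x33}
#3 dst[0x03+3] := {0x85,0x2b,0x38}
#4 dst[0x13+6] := {0xe6,0xcd,0xee,0xb0,0xa2,0x5d}
#5 dst[0x07+4] := {0xaa,0x5d,0x2a,0xe3}
query mem[0x1a]=0x37, mem[0x04]=0x2b, mem[0x1f]=0x85

MEM[0x1a,0x04,0x1f] = 37 2b 85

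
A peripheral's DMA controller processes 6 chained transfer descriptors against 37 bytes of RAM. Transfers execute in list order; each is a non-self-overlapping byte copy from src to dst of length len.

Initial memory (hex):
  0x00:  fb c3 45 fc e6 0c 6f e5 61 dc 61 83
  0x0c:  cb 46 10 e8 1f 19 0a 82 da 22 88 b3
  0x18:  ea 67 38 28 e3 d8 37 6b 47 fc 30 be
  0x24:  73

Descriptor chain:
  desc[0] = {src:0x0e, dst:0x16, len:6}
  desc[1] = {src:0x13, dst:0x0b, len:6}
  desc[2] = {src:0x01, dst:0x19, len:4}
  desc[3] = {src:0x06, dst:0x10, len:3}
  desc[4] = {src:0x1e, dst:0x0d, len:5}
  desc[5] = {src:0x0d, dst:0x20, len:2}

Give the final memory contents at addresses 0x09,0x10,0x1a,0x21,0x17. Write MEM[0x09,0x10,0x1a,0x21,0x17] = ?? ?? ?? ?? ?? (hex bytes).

MEM[0x09,0x10,0x1a,0x21,0x17] = dc fc 45 6b e8

#0 dst[0x16+6] := {0x10,0xe8,0x1f,0x19,0x0a,0x82}
#1 dst[0x0b+6] := {0x82,0xda,0x22,0x10,0xe8,0x1f}
#2 dst[0x19+4] := {0xc3,0x45,0xfc,0xe6}
#3 dst[0x10+3] := {0x6f,0xe5,0x61}
#4 dst[0x0d+5] := {0x37,0x6b,0x47,0xfc,0x30}
#5 dst[0x20+2] := {0x37,0x6b}
query mem[0x09]=0xdc, mem[0x10]=0xfc, mem[0x1a]=0x45, mem[0x21]=0x6b, mem[0x17]=0xe8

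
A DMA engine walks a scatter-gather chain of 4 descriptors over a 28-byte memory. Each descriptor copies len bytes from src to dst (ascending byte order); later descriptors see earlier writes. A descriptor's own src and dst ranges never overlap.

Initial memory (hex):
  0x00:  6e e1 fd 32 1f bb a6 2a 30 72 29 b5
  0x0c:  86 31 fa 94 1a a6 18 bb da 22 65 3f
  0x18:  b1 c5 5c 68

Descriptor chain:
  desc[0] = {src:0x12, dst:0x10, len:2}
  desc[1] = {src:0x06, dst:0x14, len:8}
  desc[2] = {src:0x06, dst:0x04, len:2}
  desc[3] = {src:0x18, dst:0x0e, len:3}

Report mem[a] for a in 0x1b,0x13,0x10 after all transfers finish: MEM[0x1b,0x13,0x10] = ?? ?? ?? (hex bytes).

MEM[0x1b,0x13,0x10] = 31 bb 86

#0 dst[0x10+2] := {0x18,0xbb}
#1 dst[0x14+8] := {0xa6,0x2a,0x30,0x72,0x29,0xb5,0x86,0x31}
#2 dst[0x04+2] := {0xa6,0x2a}
#3 dst[0x0e+3] := {0x29,0xb5,0x86}
query mem[0x1b]=0x31, mem[0x13]=0xbb, mem[0x10]=0x86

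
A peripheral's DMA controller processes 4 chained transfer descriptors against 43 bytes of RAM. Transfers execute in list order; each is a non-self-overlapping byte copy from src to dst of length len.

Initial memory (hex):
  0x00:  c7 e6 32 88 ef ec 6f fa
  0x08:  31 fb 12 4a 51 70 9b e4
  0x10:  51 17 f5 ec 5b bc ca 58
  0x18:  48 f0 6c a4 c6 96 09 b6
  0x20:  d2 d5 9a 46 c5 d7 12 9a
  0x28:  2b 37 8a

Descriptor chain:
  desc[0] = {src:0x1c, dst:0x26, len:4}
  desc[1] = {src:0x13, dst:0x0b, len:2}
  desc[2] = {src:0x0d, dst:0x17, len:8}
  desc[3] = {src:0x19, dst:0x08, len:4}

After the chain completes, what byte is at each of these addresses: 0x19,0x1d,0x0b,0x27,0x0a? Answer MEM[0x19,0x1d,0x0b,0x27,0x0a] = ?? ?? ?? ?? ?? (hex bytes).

MEM[0x19,0x1d,0x0b,0x27,0x0a] = e4 ec f5 96 17

[0] 0x1c->0x26 len=4 : c6 96 09 b6
[1] 0x13->0x0b len=2 : ec 5b
[2] 0x0d->0x17 len=8 : 70 9b e4 51 17 f5 ec 5b
[3] 0x19->0x08 len=4 : e4 51 17 f5
query mem[0x19]=0xe4, mem[0x1d]=0xec, mem[0x0b]=0xf5, mem[0x27]=0x96, mem[0x0a]=0x17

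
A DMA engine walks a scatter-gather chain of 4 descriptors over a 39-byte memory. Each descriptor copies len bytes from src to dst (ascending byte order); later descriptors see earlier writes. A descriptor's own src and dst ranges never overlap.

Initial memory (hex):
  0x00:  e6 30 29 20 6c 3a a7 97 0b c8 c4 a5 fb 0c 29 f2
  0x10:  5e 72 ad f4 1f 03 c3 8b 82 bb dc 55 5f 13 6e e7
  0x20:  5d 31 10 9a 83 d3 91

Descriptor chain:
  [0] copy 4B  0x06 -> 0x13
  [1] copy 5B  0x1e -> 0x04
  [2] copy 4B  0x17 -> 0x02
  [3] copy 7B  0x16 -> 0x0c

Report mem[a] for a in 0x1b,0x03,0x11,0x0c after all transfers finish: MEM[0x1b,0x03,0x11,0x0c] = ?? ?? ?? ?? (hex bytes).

  after D0: wrote 4B at 0x13 = a7970bc8
  after D1: wrote 5B at 0x04 = 6ee75d3110
  after D2: wrote 4B at 0x02 = 8b82bbdc
  after D3: wrote 7B at 0x0c = c88b82bbdc555f
query mem[0x1b]=0x55, mem[0x03]=0x82, mem[0x11]=0x55, mem[0x0c]=0xc8

MEM[0x1b,0x03,0x11,0x0c] = 55 82 55 c8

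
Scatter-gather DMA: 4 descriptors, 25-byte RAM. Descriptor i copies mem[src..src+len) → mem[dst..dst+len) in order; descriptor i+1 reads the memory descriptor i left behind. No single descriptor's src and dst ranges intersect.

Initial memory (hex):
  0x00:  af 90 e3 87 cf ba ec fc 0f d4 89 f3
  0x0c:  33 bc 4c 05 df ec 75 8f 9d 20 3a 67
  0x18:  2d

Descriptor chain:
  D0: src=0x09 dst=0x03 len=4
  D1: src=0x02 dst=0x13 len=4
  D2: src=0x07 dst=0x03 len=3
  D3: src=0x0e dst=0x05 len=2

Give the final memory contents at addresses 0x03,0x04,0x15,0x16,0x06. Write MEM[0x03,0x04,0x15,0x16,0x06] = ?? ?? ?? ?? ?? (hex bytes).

D0: mem[0x03..0x06] <- [d4 89 f3 33]
D1: mem[0x13..0x16] <- [e3 d4 89 f3]
D2: mem[0x03..0x05] <- [fc 0f d4]
D3: mem[0x05..0x06] <- [4c 05]
query mem[0x03]=0xfc, mem[0x04]=0x0f, mem[0x15]=0x89, mem[0x16]=0xf3, mem[0x06]=0x05

MEM[0x03,0x04,0x15,0x16,0x06] = fc 0f 89 f3 05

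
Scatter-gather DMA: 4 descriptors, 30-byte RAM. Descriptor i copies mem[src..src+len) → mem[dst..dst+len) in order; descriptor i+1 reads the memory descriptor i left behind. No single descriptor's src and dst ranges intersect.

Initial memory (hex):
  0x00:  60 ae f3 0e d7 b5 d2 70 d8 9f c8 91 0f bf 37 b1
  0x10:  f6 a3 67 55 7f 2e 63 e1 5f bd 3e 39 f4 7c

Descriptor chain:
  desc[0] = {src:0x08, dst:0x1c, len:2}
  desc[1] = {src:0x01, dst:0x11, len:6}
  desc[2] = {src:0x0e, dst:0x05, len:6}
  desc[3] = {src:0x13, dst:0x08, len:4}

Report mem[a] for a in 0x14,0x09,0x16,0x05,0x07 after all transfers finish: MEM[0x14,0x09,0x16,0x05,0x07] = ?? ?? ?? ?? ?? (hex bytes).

  after D0: wrote 2B at 0x1c = d89f
  after D1: wrote 6B at 0x11 = aef30ed7b5d2
  after D2: wrote 6B at 0x05 = 37b1f6aef30e
  after D3: wrote 4B at 0x08 = 0ed7b5d2
query mem[0x14]=0xd7, mem[0x09]=0xd7, mem[0x16]=0xd2, mem[0x05]=0x37, mem[0x07]=0xf6

MEM[0x14,0x09,0x16,0x05,0x07] = d7 d7 d2 37 f6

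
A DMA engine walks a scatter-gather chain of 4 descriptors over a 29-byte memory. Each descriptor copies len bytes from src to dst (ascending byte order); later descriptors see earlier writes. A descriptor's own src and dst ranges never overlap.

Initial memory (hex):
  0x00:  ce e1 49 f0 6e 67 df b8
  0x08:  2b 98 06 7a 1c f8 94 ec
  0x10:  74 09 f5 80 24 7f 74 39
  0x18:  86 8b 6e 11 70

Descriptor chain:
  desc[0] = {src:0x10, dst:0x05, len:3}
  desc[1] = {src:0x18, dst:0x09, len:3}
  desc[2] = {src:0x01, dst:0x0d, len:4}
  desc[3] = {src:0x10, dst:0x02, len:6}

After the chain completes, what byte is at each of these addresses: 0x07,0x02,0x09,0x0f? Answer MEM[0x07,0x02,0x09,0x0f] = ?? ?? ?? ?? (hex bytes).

MEM[0x07,0x02,0x09,0x0f] = 7f 6e 86 f0

D0: mem[0x05..0x07] <- [74 09 f5]
D1: mem[0x09..0x0b] <- [86 8b 6e]
D2: mem[0x0d..0x10] <- [e1 49 f0 6e]
D3: mem[0x02..0x07] <- [6e 09 f5 80 24 7f]
query mem[0x07]=0x7f, mem[0x02]=0x6e, mem[0x09]=0x86, mem[0x0f]=0xf0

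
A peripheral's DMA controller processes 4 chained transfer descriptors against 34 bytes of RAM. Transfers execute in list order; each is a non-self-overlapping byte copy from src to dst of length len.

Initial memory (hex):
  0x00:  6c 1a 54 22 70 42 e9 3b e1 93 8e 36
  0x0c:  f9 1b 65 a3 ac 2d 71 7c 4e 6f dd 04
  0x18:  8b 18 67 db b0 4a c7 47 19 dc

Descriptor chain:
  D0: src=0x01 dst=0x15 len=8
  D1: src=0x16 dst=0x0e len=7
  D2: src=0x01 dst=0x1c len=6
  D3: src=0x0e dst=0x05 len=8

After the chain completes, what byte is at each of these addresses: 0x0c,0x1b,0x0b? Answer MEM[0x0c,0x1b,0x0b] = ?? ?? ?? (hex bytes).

MEM[0x0c,0x1b,0x0b] = 1a 3b e1

D0: mem[0x15..0x1c] <- [1a 54 22 70 42 e9 3b e1]
D1: mem[0x0e..0x14] <- [54 22 70 42 e9 3b e1]
D2: mem[0x1c..0x21] <- [1a 54 22 70 42 e9]
D3: mem[0x05..0x0c] <- [54 22 70 42 e9 3b e1 1a]
query mem[0x0c]=0x1a, mem[0x1b]=0x3b, mem[0x0b]=0xe1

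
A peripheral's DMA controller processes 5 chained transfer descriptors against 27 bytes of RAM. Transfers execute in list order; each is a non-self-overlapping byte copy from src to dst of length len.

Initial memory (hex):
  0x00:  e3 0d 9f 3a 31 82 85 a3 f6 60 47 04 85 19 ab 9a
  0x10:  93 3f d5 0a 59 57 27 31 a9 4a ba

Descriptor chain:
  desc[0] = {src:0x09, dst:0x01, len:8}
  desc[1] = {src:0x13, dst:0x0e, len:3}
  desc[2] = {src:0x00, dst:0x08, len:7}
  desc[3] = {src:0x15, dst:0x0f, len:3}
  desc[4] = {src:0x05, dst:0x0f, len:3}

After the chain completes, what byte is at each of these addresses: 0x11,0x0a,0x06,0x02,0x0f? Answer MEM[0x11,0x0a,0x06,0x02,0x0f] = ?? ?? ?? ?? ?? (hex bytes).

MEM[0x11,0x0a,0x06,0x02,0x0f] = 9a 47 ab 47 19

[0] 0x09->0x01 len=8 : 60 47 04 85 19 ab 9a 93
[1] 0x13->0x0e len=3 : 0a 59 57
[2] 0x00->0x08 len=7 : e3 60 47 04 85 19 ab
[3] 0x15->0x0f len=3 : 57 27 31
[4] 0x05->0x0f len=3 : 19 ab 9a
query mem[0x11]=0x9a, mem[0x0a]=0x47, mem[0x06]=0xab, mem[0x02]=0x47, mem[0x0f]=0x19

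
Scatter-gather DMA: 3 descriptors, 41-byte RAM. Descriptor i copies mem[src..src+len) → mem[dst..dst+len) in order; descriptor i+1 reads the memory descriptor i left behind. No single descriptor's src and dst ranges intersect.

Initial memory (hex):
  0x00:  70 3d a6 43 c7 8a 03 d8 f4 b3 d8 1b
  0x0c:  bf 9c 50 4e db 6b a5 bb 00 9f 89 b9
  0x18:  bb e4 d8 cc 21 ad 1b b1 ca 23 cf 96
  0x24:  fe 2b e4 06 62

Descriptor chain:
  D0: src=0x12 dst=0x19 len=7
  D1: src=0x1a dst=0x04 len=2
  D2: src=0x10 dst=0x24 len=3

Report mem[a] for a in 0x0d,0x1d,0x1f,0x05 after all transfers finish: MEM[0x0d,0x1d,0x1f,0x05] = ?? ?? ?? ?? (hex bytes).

MEM[0x0d,0x1d,0x1f,0x05] = 9c 89 bb 00

#0 dst[0x19+7] := {0xa5,0xbb,0x00,0x9f,0x89,0xb9,0xbb}
#1 dst[0x04+2] := {0xbb,0x00}
#2 dst[0x24+3] := {0xdb,0x6b,0xa5}
query mem[0x0d]=0x9c, mem[0x1d]=0x89, mem[0x1f]=0xbb, mem[0x05]=0x00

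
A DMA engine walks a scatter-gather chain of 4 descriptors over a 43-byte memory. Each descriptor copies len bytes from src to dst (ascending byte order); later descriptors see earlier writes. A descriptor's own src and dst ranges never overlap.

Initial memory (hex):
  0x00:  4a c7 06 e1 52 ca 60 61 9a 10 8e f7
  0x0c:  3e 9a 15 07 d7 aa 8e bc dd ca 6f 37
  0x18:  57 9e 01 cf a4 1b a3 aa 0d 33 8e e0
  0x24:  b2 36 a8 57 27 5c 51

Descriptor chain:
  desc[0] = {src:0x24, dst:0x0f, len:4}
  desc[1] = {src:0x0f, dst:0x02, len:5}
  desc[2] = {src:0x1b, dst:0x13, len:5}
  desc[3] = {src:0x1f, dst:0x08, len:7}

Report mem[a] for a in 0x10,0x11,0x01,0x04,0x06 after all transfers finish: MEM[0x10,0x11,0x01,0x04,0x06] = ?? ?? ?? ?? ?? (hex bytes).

[0] 0x24->0x0f len=4 : b2 36 a8 57
[1] 0x0f->0x02 len=5 : b2 36 a8 57 bc
[2] 0x1b->0x13 len=5 : cf a4 1b a3 aa
[3] 0x1f->0x08 len=7 : aa 0d 33 8e e0 b2 36
query mem[0x10]=0x36, mem[0x11]=0xa8, mem[0x01]=0xc7, mem[0x04]=0xa8, mem[0x06]=0xbc

MEM[0x10,0x11,0x01,0x04,0x06] = 36 a8 c7 a8 bc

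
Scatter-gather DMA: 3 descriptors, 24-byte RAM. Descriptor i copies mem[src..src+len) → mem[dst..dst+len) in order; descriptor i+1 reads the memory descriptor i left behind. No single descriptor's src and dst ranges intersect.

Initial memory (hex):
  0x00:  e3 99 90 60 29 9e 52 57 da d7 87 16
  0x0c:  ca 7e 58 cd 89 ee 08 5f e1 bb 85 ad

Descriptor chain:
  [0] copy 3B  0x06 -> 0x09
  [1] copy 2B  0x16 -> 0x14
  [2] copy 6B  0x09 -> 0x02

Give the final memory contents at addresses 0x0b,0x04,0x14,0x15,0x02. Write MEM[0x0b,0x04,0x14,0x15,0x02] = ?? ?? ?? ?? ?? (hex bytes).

#0 dst[0x09+3] := {0x52,0x57,0xda}
#1 dst[0x14+2] := {0x85,0xad}
#2 dst[0x02+6] := {0x52,0x57,0xda,0xca,0x7e,0x58}
query mem[0x0b]=0xda, mem[0x04]=0xda, mem[0x14]=0x85, mem[0x15]=0xad, mem[0x02]=0x52

MEM[0x0b,0x04,0x14,0x15,0x02] = da da 85 ad 52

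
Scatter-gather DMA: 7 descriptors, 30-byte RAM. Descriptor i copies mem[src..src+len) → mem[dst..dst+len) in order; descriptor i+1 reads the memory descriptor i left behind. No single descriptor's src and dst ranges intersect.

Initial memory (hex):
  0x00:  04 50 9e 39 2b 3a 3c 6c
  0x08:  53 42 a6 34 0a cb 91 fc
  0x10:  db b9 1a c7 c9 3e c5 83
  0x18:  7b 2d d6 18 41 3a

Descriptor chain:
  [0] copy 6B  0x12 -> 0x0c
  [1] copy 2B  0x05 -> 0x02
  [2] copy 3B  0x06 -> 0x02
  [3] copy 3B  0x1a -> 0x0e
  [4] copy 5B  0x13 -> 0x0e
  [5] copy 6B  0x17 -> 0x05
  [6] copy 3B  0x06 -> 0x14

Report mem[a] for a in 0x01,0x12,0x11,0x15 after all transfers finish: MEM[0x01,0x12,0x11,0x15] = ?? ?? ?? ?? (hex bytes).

  after D0: wrote 6B at 0x0c = 1ac7c93ec583
  after D1: wrote 2B at 0x02 = 3a3c
  after D2: wrote 3B at 0x02 = 3c6c53
  after D3: wrote 3B at 0x0e = d61841
  after D4: wrote 5B at 0x0e = c7c93ec583
  after D5: wrote 6B at 0x05 = 837b2dd61841
  after D6: wrote 3B at 0x14 = 7b2dd6
query mem[0x01]=0x50, mem[0x12]=0x83, mem[0x11]=0xc5, mem[0x15]=0x2d

MEM[0x01,0x12,0x11,0x15] = 50 83 c5 2d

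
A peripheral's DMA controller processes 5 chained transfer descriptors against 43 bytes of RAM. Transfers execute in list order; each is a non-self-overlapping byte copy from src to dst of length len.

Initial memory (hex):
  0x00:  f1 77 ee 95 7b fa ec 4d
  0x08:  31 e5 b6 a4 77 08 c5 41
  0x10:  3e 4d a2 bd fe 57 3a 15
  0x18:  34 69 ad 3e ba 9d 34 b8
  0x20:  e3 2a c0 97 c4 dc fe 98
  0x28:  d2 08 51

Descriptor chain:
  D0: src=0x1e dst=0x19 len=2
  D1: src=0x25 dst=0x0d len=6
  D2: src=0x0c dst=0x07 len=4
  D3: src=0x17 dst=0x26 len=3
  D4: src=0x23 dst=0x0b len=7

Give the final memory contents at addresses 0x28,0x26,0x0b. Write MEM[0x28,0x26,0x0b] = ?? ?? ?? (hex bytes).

#0 dst[0x19+2] := {0x34,0xb8}
#1 dst[0x0d+6] := {0xdc,0xfe,0x98,0xd2,0x08,0x51}
#2 dst[0x07+4] := {0x77,0xdc,0xfe,0x98}
#3 dst[0x26+3] := {0x15,0x34,0x34}
#4 dst[0x0b+7] := {0x97,0xc4,0xdc,0x15,0x34,0x34,0x08}
query mem[0x28]=0x34, mem[0x26]=0x15, mem[0x0b]=0x97

MEM[0x28,0x26,0x0b] = 34 15 97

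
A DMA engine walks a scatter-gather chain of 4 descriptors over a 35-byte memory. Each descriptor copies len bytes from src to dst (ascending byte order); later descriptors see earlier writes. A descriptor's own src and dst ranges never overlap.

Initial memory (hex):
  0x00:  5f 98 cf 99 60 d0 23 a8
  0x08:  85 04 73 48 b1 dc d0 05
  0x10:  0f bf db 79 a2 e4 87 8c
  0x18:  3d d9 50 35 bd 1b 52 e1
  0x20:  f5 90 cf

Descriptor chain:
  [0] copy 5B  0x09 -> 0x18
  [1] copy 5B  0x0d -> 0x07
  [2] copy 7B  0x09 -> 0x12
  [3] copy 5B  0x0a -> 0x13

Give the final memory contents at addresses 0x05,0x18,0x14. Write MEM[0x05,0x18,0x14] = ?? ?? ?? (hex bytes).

MEM[0x05,0x18,0x14] = d0 05 bf

#0 dst[0x18+5] := {0x04,0x73,0x48,0xb1,0xdc}
#1 dst[0x07+5] := {0xdc,0xd0,0x05,0x0f,0xbf}
#2 dst[0x12+7] := {0x05,0x0f,0xbf,0xb1,0xdc,0xd0,0x05}
#3 dst[0x13+5] := {0x0f,0xbf,0xb1,0xdc,0xd0}
query mem[0x05]=0xd0, mem[0x18]=0x05, mem[0x14]=0xbf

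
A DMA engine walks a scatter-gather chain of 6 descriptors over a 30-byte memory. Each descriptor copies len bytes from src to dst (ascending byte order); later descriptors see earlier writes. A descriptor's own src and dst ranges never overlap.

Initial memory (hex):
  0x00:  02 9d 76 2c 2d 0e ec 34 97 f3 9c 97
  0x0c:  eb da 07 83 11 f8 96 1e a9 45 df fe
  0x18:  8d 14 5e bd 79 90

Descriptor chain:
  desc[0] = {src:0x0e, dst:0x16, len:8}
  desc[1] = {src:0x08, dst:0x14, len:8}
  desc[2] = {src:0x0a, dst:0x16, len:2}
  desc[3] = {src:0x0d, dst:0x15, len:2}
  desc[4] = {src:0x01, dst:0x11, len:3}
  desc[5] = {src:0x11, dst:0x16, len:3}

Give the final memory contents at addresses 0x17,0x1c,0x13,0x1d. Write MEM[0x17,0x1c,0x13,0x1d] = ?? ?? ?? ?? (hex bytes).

[0] 0x0e->0x16 len=8 : 07 83 11 f8 96 1e a9 45
[1] 0x08->0x14 len=8 : 97 f3 9c 97 eb da 07 83
[2] 0x0a->0x16 len=2 : 9c 97
[3] 0x0d->0x15 len=2 : da 07
[4] 0x01->0x11 len=3 : 9d 76 2c
[5] 0x11->0x16 len=3 : 9d 76 2c
query mem[0x17]=0x76, mem[0x1c]=0xa9, mem[0x13]=0x2c, mem[0x1d]=0x45

MEM[0x17,0x1c,0x13,0x1d] = 76 a9 2c 45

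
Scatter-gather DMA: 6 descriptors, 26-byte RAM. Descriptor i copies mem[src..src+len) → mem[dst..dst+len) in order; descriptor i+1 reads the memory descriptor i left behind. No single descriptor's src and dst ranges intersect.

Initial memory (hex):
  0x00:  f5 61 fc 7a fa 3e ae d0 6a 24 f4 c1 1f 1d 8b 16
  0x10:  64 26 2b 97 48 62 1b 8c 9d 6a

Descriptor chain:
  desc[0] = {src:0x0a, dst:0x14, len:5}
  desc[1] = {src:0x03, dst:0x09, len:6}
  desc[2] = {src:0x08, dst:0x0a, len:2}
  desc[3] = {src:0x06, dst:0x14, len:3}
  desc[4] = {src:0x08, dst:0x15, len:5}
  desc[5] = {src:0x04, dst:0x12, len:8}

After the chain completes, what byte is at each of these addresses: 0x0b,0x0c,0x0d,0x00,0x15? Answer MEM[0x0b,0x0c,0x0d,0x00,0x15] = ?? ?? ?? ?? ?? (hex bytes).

MEM[0x0b,0x0c,0x0d,0x00,0x15] = 7a ae d0 f5 d0

[0] 0x0a->0x14 len=5 : f4 c1 1f 1d 8b
[1] 0x03->0x09 len=6 : 7a fa 3e ae d0 6a
[2] 0x08->0x0a len=2 : 6a 7a
[3] 0x06->0x14 len=3 : ae d0 6a
[4] 0x08->0x15 len=5 : 6a 7a 6a 7a ae
[5] 0x04->0x12 len=8 : fa 3e ae d0 6a 7a 6a 7a
query mem[0x0b]=0x7a, mem[0x0c]=0xae, mem[0x0d]=0xd0, mem[0x00]=0xf5, mem[0x15]=0xd0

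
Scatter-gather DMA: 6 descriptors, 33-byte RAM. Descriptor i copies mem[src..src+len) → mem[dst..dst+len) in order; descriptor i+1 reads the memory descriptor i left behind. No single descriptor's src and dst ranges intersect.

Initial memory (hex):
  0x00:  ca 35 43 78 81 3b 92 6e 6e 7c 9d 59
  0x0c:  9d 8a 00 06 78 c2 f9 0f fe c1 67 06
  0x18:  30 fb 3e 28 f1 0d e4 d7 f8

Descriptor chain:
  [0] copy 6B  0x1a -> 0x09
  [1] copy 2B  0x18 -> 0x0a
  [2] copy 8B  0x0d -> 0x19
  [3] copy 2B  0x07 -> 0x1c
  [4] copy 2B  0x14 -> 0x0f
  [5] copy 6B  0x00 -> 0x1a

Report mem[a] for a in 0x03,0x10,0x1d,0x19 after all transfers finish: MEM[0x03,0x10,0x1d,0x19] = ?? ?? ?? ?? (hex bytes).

MEM[0x03,0x10,0x1d,0x19] = 78 c1 78 e4

#0 dst[0x09+6] := {0x3e,0x28,0xf1,0x0d,0xe4,0xd7}
#1 dst[0x0a+2] := {0x30,0xfb}
#2 dst[0x19+8] := {0xe4,0xd7,0x06,0x78,0xc2,0xf9,0x0f,0xfe}
#3 dst[0x1c+2] := {0x6e,0x6e}
#4 dst[0x0f+2] := {0xfe,0xc1}
#5 dst[0x1a+6] := {0xca,0x35,0x43,0x78,0x81,0x3b}
query mem[0x03]=0x78, mem[0x10]=0xc1, mem[0x1d]=0x78, mem[0x19]=0xe4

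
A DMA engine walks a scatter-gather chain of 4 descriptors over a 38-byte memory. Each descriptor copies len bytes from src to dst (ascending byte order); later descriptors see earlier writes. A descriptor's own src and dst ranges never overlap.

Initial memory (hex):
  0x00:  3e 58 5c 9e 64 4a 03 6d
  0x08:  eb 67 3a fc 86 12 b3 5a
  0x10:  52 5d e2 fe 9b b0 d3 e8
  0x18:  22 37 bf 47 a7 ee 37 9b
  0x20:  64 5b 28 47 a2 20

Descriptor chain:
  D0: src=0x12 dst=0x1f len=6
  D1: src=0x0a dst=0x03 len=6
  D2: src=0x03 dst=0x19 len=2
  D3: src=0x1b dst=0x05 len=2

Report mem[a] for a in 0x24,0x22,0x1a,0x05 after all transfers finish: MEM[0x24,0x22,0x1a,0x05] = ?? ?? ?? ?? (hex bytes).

  after D0: wrote 6B at 0x1f = e2fe9bb0d3e8
  after D1: wrote 6B at 0x03 = 3afc8612b35a
  after D2: wrote 2B at 0x19 = 3afc
  after D3: wrote 2B at 0x05 = 47a7
query mem[0x24]=0xe8, mem[0x22]=0xb0, mem[0x1a]=0xfc, mem[0x05]=0x47

MEM[0x24,0x22,0x1a,0x05] = e8 b0 fc 47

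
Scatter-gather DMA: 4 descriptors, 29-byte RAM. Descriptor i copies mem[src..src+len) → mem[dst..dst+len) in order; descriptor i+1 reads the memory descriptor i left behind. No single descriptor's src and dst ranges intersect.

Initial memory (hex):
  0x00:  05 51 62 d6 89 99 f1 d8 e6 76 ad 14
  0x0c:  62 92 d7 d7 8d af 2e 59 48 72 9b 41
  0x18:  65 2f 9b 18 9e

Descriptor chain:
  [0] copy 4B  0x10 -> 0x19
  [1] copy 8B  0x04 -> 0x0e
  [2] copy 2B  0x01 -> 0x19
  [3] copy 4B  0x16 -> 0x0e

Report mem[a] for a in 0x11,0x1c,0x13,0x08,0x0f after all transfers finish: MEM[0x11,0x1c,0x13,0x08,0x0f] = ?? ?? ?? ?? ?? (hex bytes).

[0] 0x10->0x19 len=4 : 8d af 2e 59
[1] 0x04->0x0e len=8 : 89 99 f1 d8 e6 76 ad 14
[2] 0x01->0x19 len=2 : 51 62
[3] 0x16->0x0e len=4 : 9b 41 65 51
query mem[0x11]=0x51, mem[0x1c]=0x59, mem[0x13]=0x76, mem[0x08]=0xe6, mem[0x0f]=0x41

MEM[0x11,0x1c,0x13,0x08,0x0f] = 51 59 76 e6 41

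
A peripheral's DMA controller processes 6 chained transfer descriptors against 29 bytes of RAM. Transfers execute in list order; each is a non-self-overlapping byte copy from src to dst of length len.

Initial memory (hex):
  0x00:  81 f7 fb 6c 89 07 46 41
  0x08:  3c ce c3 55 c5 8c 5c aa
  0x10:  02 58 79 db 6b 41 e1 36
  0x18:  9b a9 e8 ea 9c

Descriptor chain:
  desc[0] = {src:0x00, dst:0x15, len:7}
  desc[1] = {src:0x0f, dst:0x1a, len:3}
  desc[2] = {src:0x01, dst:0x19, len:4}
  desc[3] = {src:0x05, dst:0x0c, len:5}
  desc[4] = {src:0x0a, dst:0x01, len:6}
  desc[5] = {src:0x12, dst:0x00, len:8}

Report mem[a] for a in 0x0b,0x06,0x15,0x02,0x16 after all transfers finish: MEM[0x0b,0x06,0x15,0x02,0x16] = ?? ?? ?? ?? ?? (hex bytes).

MEM[0x0b,0x06,0x15,0x02,0x16] = 55 6c 81 6b f7

  after D0: wrote 7B at 0x15 = 81f7fb6c890746
  after D1: wrote 3B at 0x1a = aa0258
  after D2: wrote 4B at 0x19 = f7fb6c89
  after D3: wrote 5B at 0x0c = 0746413cce
  after D4: wrote 6B at 0x01 = c3550746413c
  after D5: wrote 8B at 0x00 = 79db6b81f7fb6cf7
query mem[0x0b]=0x55, mem[0x06]=0x6c, mem[0x15]=0x81, mem[0x02]=0x6b, mem[0x16]=0xf7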